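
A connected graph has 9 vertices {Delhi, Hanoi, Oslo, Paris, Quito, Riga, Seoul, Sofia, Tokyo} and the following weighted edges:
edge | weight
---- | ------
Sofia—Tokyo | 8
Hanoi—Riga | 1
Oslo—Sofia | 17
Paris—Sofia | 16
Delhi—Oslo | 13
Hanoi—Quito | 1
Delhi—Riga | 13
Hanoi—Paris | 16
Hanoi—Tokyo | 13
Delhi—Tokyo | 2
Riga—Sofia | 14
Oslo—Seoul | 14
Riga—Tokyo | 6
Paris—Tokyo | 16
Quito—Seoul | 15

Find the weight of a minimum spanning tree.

61

Grow the tree from Oslo using Prim:
Step 1: cheapest edge leaving the tree is Delhi—Oslo (13); add Delhi.
Step 2: cheapest edge leaving the tree is Delhi—Tokyo (2); add Tokyo.
Step 3: cheapest edge leaving the tree is Riga—Tokyo (6); add Riga.
Step 4: cheapest edge leaving the tree is Hanoi—Riga (1); add Hanoi.
Step 5: cheapest edge leaving the tree is Hanoi—Quito (1); add Quito.
Step 6: cheapest edge leaving the tree is Sofia—Tokyo (8); add Sofia.
Step 7: cheapest edge leaving the tree is Oslo—Seoul (14); add Seoul.
Step 8: cheapest edge leaving the tree is Hanoi—Paris (16); add Paris.
MST edges: Delhi—Oslo, Delhi—Tokyo, Riga—Tokyo, Hanoi—Riga, Hanoi—Quito, Sofia—Tokyo, Oslo—Seoul, Hanoi—Paris; total weight 13+2+6+1+1+8+14+16 = 61.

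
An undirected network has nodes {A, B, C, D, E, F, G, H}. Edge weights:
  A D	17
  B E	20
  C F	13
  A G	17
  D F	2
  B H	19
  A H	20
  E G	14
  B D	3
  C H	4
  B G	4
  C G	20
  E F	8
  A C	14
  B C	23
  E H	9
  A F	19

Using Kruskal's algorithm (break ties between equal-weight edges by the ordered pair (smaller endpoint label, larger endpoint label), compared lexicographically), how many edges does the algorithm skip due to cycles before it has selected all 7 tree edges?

1

Kruskal: consider edges lightest-first.
D F (2): add — endpoints in different components.
B D (3): add — endpoints in different components.
B G (4): add — endpoints in different components.
C H (4): add — endpoints in different components.
E F (8): add — endpoints in different components.
E H (9): add — endpoints in different components.
C F (13): skip — C and F already connected.
A C (14): add — endpoints in different components.
Edges rejected before the tree was complete: 1.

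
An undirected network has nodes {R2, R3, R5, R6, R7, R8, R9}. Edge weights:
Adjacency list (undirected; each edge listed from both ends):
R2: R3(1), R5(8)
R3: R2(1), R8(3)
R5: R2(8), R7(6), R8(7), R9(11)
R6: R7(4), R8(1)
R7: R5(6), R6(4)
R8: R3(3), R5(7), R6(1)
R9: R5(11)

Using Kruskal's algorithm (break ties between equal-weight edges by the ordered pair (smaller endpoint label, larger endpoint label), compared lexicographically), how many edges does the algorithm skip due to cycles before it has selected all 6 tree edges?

Kruskal: consider edges lightest-first.
R2 R3 (1): add. Components now {R9} {R6} {R8} {R7} {R2,R3} {R5}
R6 R8 (1): add. Components now {R9} {R6,R8} {R7} {R2,R3} {R5}
R3 R8 (3): add. Components now {R9} {R2,R3,R6,R8} {R7} {R5}
R6 R7 (4): add. Components now {R9} {R2,R3,R6,R7,R8} {R5}
R5 R7 (6): add. Components now {R9} {R2,R3,R5,R6,R7,R8}
R5 R8 (7): skip — R8 and R5 already connected.
R2 R5 (8): skip — R2 and R5 already connected.
R5 R9 (11): add. Components now {R2,R3,R5,R6,R7,R8,R9}
Edges rejected before the tree was complete: 2.

2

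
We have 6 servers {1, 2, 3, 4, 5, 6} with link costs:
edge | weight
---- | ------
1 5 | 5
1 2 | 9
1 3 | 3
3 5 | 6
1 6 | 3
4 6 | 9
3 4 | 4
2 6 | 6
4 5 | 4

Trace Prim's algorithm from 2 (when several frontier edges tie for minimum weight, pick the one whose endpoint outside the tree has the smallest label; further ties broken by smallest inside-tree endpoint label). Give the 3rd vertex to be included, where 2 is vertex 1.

1

Prim's algorithm from 2:
Step 1: frontier [2 6 6, 1 2 9] → take 2 6 (6); add 6.
Step 2: frontier [1 2 9, 1 6 3, 4 6 9] → take 1 6 (3); add 1.
Step 3: frontier [1 3 3, 1 5 5, 4 6 9] → take 1 3 (3); add 3.
Step 4: frontier [1 5 5, 3 4 4, 3 5 6, 4 6 9] → take 3 4 (4); add 4.
Step 5: frontier [1 5 5, 3 5 6, 4 5 4] → take 4 5 (4); add 5.
Vertex order: 2, 6, 1, 3, 4, 5. The 3rd vertex is 1.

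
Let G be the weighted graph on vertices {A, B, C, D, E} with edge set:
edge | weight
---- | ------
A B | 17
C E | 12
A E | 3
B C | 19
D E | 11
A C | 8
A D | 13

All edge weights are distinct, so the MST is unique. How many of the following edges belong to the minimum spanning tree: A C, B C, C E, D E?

Kruskal: consider edges lightest-first.
A E (3): add — endpoints in different components.
A C (8): add — endpoints in different components.
D E (11): add — endpoints in different components.
C E (12): skip — C and E already connected.
A D (13): skip — A and D already connected.
A B (17): add — endpoints in different components.
MST edge set: {A E, A C, D E, A B}.
Of the listed edges, {A C, D E} are in the MST → 2.

2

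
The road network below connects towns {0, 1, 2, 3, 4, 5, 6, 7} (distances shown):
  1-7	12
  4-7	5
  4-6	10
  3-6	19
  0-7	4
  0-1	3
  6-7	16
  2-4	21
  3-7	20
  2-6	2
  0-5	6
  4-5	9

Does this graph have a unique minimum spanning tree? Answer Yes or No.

Yes

Kruskal's algorithm — process edges by increasing weight (ties by edge label):
2-6 (2): add — endpoints in different components.
0-1 (3): add — endpoints in different components.
0-7 (4): add — endpoints in different components.
4-7 (5): add — endpoints in different components.
0-5 (6): add — endpoints in different components.
4-5 (9): skip — 4 and 5 already connected.
4-6 (10): add — endpoints in different components.
1-7 (12): skip — 1 and 7 already connected.
6-7 (16): skip — 6 and 7 already connected.
3-6 (19): add — endpoints in different components.
Every non-tree edge has weight strictly greater than the heaviest edge on the tree path between its endpoints, so the MST is unique.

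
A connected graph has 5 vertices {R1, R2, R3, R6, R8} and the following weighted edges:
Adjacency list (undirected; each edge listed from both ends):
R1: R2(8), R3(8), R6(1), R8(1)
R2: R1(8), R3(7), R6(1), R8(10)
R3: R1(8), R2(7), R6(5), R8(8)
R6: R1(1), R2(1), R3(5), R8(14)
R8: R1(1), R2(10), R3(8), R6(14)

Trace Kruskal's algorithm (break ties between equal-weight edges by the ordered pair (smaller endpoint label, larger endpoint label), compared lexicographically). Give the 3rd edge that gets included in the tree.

Sort edges by weight, then run Kruskal:
R1-R6 (1): add — endpoints in different components.
R1-R8 (1): add — endpoints in different components.
R2-R6 (1): add — endpoints in different components.
R3-R6 (5): add — endpoints in different components.
The 3rd edge added is R2-R6.

R2-R6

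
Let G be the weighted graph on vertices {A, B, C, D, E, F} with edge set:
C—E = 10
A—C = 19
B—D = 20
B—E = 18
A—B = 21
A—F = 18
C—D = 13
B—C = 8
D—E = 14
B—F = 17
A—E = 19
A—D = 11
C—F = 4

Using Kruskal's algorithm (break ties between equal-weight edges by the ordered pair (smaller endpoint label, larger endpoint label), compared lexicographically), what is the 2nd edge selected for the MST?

Sort edges by weight, then run Kruskal:
C—F (4): add. Components now {A} {B} {C,F} {D} {E}
B—C (8): add. Components now {A} {B,C,F} {D} {E}
C—E (10): add. Components now {A} {B,C,E,F} {D}
A—D (11): add. Components now {A,D} {B,C,E,F}
C—D (13): add. Components now {A,B,C,D,E,F}
The 2nd edge added is B—C.

B-C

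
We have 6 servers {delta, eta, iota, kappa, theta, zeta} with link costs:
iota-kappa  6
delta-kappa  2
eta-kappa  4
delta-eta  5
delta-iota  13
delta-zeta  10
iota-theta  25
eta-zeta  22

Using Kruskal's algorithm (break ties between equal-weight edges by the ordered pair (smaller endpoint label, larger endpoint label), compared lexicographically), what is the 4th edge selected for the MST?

delta-zeta

Sort edges by weight, then run Kruskal:
delta-kappa (2): add — endpoints in different components.
eta-kappa (4): add — endpoints in different components.
delta-eta (5): skip — eta and delta already connected.
iota-kappa (6): add — endpoints in different components.
delta-zeta (10): add — endpoints in different components.
delta-iota (13): skip — iota and delta already connected.
eta-zeta (22): skip — eta and zeta already connected.
iota-theta (25): add — endpoints in different components.
The 4th edge added is delta-zeta.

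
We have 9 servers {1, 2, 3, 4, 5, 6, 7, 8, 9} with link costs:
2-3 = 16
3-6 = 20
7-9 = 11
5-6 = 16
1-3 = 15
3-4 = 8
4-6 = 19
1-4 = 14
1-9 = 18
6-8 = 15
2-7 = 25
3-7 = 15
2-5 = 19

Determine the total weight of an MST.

114

Prim's algorithm from 5:
Step 1: cheapest edge leaving the tree is 5-6 (16); add 6.
Step 2: cheapest edge leaving the tree is 6-8 (15); add 8.
Step 3: cheapest edge leaving the tree is 2-5 (19); add 2.
Step 4: cheapest edge leaving the tree is 2-3 (16); add 3.
Step 5: cheapest edge leaving the tree is 3-4 (8); add 4.
Step 6: cheapest edge leaving the tree is 1-4 (14); add 1.
Step 7: cheapest edge leaving the tree is 3-7 (15); add 7.
Step 8: cheapest edge leaving the tree is 7-9 (11); add 9.
MST edges: 5-6, 6-8, 2-5, 2-3, 3-4, 1-4, 3-7, 7-9; total weight 16+15+19+16+8+14+15+11 = 114.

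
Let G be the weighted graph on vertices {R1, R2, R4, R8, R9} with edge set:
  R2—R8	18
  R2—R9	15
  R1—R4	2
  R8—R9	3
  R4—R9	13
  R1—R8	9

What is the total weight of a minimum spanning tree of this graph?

29

Prim's algorithm from R2:
Step 1: cheapest edge leaving the tree is R2—R9 (15); add R9.
Step 2: cheapest edge leaving the tree is R8—R9 (3); add R8.
Step 3: cheapest edge leaving the tree is R1—R8 (9); add R1.
Step 4: cheapest edge leaving the tree is R1—R4 (2); add R4.
MST edges: R2—R9, R8—R9, R1—R8, R1—R4; total weight 15+3+9+2 = 29.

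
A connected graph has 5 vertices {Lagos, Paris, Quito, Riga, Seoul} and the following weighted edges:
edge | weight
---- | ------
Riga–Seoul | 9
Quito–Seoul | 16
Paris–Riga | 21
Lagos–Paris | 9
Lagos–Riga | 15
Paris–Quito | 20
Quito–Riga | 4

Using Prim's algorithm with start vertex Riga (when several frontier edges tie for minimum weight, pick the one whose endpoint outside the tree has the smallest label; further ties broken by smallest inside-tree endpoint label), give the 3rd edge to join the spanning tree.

Lagos-Riga

Grow the tree from Riga using Prim:
Step 1: frontier [Quito–Riga 4, Riga–Seoul 9, Lagos–Riga 15, Paris–Riga 21] → take Quito–Riga (4); add Quito.
Step 2: frontier [Quito–Seoul 16, Paris–Quito 20, Riga–Seoul 9, Lagos–Riga 15, Paris–Riga 21] → take Riga–Seoul (9); add Seoul.
Step 3: frontier [Paris–Quito 20, Lagos–Riga 15, Paris–Riga 21] → take Lagos–Riga (15); add Lagos.
Step 4: frontier [Lagos–Paris 9, Paris–Quito 20, Paris–Riga 21] → take Lagos–Paris (9); add Paris.
The 3rd edge added is Lagos–Riga.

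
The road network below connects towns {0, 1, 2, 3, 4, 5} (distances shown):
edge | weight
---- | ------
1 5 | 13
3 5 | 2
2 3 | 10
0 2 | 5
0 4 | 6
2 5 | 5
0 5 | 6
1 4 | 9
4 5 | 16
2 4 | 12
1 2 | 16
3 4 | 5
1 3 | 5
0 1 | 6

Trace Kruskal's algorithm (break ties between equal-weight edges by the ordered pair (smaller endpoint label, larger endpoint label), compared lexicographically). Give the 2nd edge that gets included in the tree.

0-2

Kruskal: consider edges lightest-first.
3 5 (2): add. Components now {0} {1} {2} {3,5} {4}
0 2 (5): add. Components now {0,2} {1} {3,5} {4}
1 3 (5): add. Components now {0,2} {1,3,5} {4}
2 5 (5): add. Components now {0,1,2,3,5} {4}
3 4 (5): add. Components now {0,1,2,3,4,5}
The 2nd edge added is 0 2.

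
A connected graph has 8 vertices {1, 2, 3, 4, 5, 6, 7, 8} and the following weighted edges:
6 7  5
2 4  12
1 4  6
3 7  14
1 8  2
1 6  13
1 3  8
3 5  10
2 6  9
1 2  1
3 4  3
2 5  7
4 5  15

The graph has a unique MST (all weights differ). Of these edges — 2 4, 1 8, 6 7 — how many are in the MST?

Kruskal: consider edges lightest-first.
1 2 (1): add — endpoints in different components.
1 8 (2): add — endpoints in different components.
3 4 (3): add — endpoints in different components.
6 7 (5): add — endpoints in different components.
1 4 (6): add — endpoints in different components.
2 5 (7): add — endpoints in different components.
1 3 (8): skip — 1 and 3 already connected.
2 6 (9): add — endpoints in different components.
MST edge set: {1 2, 1 8, 3 4, 6 7, 1 4, 2 5, 2 6}.
Of the listed edges, {1 8, 6 7} are in the MST → 2.

2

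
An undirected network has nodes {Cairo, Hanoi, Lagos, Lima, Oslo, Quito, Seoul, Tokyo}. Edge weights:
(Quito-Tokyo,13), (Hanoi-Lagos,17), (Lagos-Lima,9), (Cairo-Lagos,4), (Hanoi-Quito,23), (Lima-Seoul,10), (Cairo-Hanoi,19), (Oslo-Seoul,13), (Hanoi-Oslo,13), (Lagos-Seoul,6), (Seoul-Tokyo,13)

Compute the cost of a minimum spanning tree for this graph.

Grow the tree from Cairo using Prim:
Step 1: cheapest edge leaving the tree is Cairo-Lagos (4); add Lagos.
Step 2: cheapest edge leaving the tree is Lagos-Seoul (6); add Seoul.
Step 3: cheapest edge leaving the tree is Lagos-Lima (9); add Lima.
Step 4: cheapest edge leaving the tree is Oslo-Seoul (13); add Oslo.
Step 5: cheapest edge leaving the tree is Hanoi-Oslo (13); add Hanoi.
Step 6: cheapest edge leaving the tree is Seoul-Tokyo (13); add Tokyo.
Step 7: cheapest edge leaving the tree is Quito-Tokyo (13); add Quito.
MST edges: Cairo-Lagos, Lagos-Seoul, Lagos-Lima, Oslo-Seoul, Hanoi-Oslo, Seoul-Tokyo, Quito-Tokyo; total weight 4+6+9+13+13+13+13 = 71.

71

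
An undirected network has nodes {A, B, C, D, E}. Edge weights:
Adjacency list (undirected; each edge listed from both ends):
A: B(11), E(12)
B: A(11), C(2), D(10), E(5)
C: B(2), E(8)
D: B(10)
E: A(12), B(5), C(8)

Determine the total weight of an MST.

28

Kruskal: consider edges lightest-first.
B–C (2): add. Components now {A} {B,C} {D} {E}
B–E (5): add. Components now {A} {B,C,E} {D}
C–E (8): skip — C and E already connected.
B–D (10): add. Components now {A} {B,C,D,E}
A–B (11): add. Components now {A,B,C,D,E}
MST edges: B–C, B–E, B–D, A–B; total weight 2+5+10+11 = 28.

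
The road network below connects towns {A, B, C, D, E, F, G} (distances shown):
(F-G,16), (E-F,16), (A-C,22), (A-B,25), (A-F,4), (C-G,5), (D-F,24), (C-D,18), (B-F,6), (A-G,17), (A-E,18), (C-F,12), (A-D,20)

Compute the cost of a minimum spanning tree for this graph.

61

Grow the tree from A using Prim:
Step 1: cheapest edge leaving the tree is A-F (4); add F.
Step 2: cheapest edge leaving the tree is B-F (6); add B.
Step 3: cheapest edge leaving the tree is C-F (12); add C.
Step 4: cheapest edge leaving the tree is C-G (5); add G.
Step 5: cheapest edge leaving the tree is E-F (16); add E.
Step 6: cheapest edge leaving the tree is C-D (18); add D.
MST edges: A-F, B-F, C-F, C-G, E-F, C-D; total weight 4+6+12+5+16+18 = 61.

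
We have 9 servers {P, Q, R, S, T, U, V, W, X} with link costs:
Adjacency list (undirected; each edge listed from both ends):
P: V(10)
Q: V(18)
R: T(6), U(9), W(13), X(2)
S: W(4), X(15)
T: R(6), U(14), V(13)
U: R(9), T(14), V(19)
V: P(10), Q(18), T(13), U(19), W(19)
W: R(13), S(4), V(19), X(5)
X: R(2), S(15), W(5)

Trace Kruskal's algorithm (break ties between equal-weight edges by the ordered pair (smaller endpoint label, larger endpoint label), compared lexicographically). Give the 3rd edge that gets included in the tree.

W-X

Kruskal: consider edges lightest-first.
R–X (2): add — endpoints in different components.
S–W (4): add — endpoints in different components.
W–X (5): add — endpoints in different components.
R–T (6): add — endpoints in different components.
R–U (9): add — endpoints in different components.
P–V (10): add — endpoints in different components.
R–W (13): skip — R and W already connected.
T–V (13): add — endpoints in different components.
T–U (14): skip — T and U already connected.
S–X (15): skip — S and X already connected.
Q–V (18): add — endpoints in different components.
The 3rd edge added is W–X.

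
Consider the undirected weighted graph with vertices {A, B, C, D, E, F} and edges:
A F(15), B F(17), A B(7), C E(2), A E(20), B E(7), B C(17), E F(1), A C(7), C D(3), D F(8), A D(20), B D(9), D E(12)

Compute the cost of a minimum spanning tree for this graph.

20

Kruskal's algorithm — process edges by increasing weight (ties by edge label):
E F (1): add — endpoints in different components.
C E (2): add — endpoints in different components.
C D (3): add — endpoints in different components.
A B (7): add — endpoints in different components.
A C (7): add — endpoints in different components.
MST edges: E F, C E, C D, A B, A C; total weight 1+2+3+7+7 = 20.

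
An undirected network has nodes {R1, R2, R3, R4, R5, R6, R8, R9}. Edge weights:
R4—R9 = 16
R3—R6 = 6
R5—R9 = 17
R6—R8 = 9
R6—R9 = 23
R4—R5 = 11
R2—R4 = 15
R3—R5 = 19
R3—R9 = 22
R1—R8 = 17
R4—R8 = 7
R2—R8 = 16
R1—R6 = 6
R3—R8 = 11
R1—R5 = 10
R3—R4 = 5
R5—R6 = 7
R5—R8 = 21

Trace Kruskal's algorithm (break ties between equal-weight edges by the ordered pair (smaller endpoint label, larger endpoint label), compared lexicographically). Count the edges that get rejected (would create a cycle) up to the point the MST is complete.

5

Sort edges by weight, then run Kruskal:
R3—R4 (5): add — endpoints in different components.
R1—R6 (6): add — endpoints in different components.
R3—R6 (6): add — endpoints in different components.
R4—R8 (7): add — endpoints in different components.
R5—R6 (7): add — endpoints in different components.
R6—R8 (9): skip — R6 and R8 already connected.
R1—R5 (10): skip — R5 and R1 already connected.
R3—R8 (11): skip — R3 and R8 already connected.
R4—R5 (11): skip — R5 and R4 already connected.
R2—R4 (15): add — endpoints in different components.
R2—R8 (16): skip — R2 and R8 already connected.
R4—R9 (16): add — endpoints in different components.
Edges rejected before the tree was complete: 5.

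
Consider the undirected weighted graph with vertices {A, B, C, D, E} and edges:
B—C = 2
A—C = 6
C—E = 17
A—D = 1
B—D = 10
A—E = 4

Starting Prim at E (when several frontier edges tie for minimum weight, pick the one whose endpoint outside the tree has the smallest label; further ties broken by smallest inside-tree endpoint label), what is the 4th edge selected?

Grow the tree from E using Prim:
Step 1: cheapest edge leaving the tree is A—E (4); add A.
Step 2: cheapest edge leaving the tree is A—D (1); add D.
Step 3: cheapest edge leaving the tree is A—C (6); add C.
Step 4: cheapest edge leaving the tree is B—C (2); add B.
The 4th edge added is B—C.

B-C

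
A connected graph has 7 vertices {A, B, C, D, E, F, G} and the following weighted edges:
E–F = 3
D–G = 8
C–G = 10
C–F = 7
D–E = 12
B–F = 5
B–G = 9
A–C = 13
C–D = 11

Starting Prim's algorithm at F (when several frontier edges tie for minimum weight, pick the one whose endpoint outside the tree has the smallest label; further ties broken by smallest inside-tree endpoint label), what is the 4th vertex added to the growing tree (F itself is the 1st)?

Grow the tree from F using Prim:
Step 1: frontier [E–F 3, B–F 5, C–F 7] → take E–F (3); add E.
Step 2: frontier [D–E 12, B–F 5, C–F 7] → take B–F (5); add B.
Step 3: frontier [B–G 9, D–E 12, C–F 7] → take C–F (7); add C.
Step 4: frontier [B–G 9, C–G 10, C–D 11, A–C 13, D–E 12] → take B–G (9); add G.
Step 5: frontier [C–D 11, A–C 13, D–E 12, D–G 8] → take D–G (8); add D.
Step 6: frontier [A–C 13] → take A–C (13); add A.
Vertex order: F, E, B, C, G, D, A. The 4th vertex is C.

C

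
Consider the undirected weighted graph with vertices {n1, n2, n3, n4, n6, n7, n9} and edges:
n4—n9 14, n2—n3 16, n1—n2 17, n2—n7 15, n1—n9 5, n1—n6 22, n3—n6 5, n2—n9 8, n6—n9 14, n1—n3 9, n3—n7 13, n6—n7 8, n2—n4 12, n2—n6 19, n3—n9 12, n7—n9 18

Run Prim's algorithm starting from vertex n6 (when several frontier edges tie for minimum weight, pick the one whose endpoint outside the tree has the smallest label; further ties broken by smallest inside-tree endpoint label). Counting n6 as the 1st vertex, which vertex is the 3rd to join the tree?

n7

Grow the tree from n6 using Prim:
Step 1: cheapest edge leaving the tree is n3—n6 (5); add n3.
Step 2: cheapest edge leaving the tree is n6—n7 (8); add n7.
Step 3: cheapest edge leaving the tree is n1—n3 (9); add n1.
Step 4: cheapest edge leaving the tree is n1—n9 (5); add n9.
Step 5: cheapest edge leaving the tree is n2—n9 (8); add n2.
Step 6: cheapest edge leaving the tree is n2—n4 (12); add n4.
Vertex order: n6, n3, n7, n1, n9, n2, n4. The 3rd vertex is n7.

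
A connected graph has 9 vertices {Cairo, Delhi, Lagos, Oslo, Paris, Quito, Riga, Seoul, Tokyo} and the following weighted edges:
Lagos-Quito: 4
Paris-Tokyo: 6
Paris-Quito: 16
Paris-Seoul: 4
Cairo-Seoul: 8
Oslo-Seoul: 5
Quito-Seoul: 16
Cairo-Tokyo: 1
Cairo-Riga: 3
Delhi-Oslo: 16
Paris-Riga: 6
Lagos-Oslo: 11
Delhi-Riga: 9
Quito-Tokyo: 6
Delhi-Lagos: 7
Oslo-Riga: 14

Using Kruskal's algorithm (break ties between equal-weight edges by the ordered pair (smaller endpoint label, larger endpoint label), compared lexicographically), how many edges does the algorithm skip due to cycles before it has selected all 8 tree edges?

Kruskal's algorithm — process edges by increasing weight (ties by edge label):
Cairo-Tokyo (1): add — endpoints in different components.
Cairo-Riga (3): add — endpoints in different components.
Lagos-Quito (4): add — endpoints in different components.
Paris-Seoul (4): add — endpoints in different components.
Oslo-Seoul (5): add — endpoints in different components.
Paris-Riga (6): add — endpoints in different components.
Paris-Tokyo (6): skip — Paris and Tokyo already connected.
Quito-Tokyo (6): add — endpoints in different components.
Delhi-Lagos (7): add — endpoints in different components.
Edges rejected before the tree was complete: 1.

1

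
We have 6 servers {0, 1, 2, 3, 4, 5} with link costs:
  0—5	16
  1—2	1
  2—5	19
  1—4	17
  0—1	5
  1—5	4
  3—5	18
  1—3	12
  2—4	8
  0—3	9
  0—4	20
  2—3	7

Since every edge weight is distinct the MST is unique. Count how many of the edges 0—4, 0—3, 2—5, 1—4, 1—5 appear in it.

1

Kruskal's algorithm — process edges by increasing weight (ties by edge label):
1—2 (1): add — endpoints in different components.
1—5 (4): add — endpoints in different components.
0—1 (5): add — endpoints in different components.
2—3 (7): add — endpoints in different components.
2—4 (8): add — endpoints in different components.
MST edge set: {1—2, 1—5, 0—1, 2—3, 2—4}.
Of the listed edges, {1—5} are in the MST → 1.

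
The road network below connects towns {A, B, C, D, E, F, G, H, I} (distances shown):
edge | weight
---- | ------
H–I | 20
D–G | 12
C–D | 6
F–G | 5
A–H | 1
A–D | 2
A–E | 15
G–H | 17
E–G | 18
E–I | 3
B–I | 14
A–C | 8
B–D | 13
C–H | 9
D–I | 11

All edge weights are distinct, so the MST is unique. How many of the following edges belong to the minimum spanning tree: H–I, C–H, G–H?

0

Sort edges by weight, then run Kruskal:
A–H (1): add — endpoints in different components.
A–D (2): add — endpoints in different components.
E–I (3): add — endpoints in different components.
F–G (5): add — endpoints in different components.
C–D (6): add — endpoints in different components.
A–C (8): skip — A and C already connected.
C–H (9): skip — C and H already connected.
D–I (11): add — endpoints in different components.
D–G (12): add — endpoints in different components.
B–D (13): add — endpoints in different components.
MST edge set: {A–H, A–D, E–I, F–G, C–D, D–I, D–G, B–D}.
Of the listed edges, {} are in the MST → 0.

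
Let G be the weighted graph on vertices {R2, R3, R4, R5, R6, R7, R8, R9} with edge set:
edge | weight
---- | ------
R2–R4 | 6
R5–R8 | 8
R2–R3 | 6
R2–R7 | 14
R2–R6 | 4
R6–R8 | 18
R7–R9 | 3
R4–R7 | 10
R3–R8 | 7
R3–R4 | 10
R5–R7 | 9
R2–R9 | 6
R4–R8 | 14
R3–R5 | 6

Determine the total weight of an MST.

Kruskal: consider edges lightest-first.
R7–R9 (3): add — endpoints in different components.
R2–R6 (4): add — endpoints in different components.
R2–R3 (6): add — endpoints in different components.
R2–R4 (6): add — endpoints in different components.
R2–R9 (6): add — endpoints in different components.
R3–R5 (6): add — endpoints in different components.
R3–R8 (7): add — endpoints in different components.
MST edges: R7–R9, R2–R6, R2–R3, R2–R4, R2–R9, R3–R5, R3–R8; total weight 3+4+6+6+6+6+7 = 38.

38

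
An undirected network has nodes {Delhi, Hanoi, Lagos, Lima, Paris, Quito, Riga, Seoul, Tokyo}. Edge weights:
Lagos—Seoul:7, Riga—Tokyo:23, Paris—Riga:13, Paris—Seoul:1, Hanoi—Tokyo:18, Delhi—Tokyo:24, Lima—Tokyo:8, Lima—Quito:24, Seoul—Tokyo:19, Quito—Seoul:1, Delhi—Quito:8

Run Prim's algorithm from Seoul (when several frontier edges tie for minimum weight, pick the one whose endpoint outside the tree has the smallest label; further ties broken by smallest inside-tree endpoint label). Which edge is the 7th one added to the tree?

Prim, starting at Seoul.
Step 1: frontier [Paris—Seoul 1, Quito—Seoul 1, Lagos—Seoul 7, Seoul—Tokyo 19] → take Paris—Seoul (1); add Paris.
Step 2: frontier [Paris—Riga 13, Quito—Seoul 1, Lagos—Seoul 7, Seoul—Tokyo 19] → take Quito—Seoul (1); add Quito.
Step 3: frontier [Paris—Riga 13, Delhi—Quito 8, Lima—Quito 24, Lagos—Seoul 7, Seoul—Tokyo 19] → take Lagos—Seoul (7); add Lagos.
Step 4: frontier [Paris—Riga 13, Delhi—Quito 8, Lima—Quito 24, Seoul—Tokyo 19] → take Delhi—Quito (8); add Delhi.
Step 5: frontier [Delhi—Tokyo 24, Paris—Riga 13, Lima—Quito 24, Seoul—Tokyo 19] → take Paris—Riga (13); add Riga.
Step 6: frontier [Delhi—Tokyo 24, Lima—Quito 24, Riga—Tokyo 23, Seoul—Tokyo 19] → take Seoul—Tokyo (19); add Tokyo.
Step 7: frontier [Lima—Quito 24, Lima—Tokyo 8, Hanoi—Tokyo 18] → take Lima—Tokyo (8); add Lima.
Step 8: frontier [Hanoi—Tokyo 18] → take Hanoi—Tokyo (18); add Hanoi.
The 7th edge added is Lima—Tokyo.

Lima-Tokyo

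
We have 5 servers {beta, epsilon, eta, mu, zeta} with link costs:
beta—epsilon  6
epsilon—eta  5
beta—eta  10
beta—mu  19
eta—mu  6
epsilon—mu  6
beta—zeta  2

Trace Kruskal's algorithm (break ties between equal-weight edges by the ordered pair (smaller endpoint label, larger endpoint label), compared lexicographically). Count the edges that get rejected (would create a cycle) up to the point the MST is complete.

Kruskal: consider edges lightest-first.
beta—zeta (2): add — endpoints in different components.
epsilon—eta (5): add — endpoints in different components.
beta—epsilon (6): add — endpoints in different components.
epsilon—mu (6): add — endpoints in different components.
Edges rejected before the tree was complete: 0.

0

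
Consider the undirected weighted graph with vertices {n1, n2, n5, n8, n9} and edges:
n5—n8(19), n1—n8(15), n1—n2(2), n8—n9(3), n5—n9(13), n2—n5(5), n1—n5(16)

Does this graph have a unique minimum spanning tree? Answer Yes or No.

Kruskal's algorithm — process edges by increasing weight (ties by edge label):
n1—n2 (2): add. Components now {n8} {n9} {n1,n2} {n5}
n8—n9 (3): add. Components now {n8,n9} {n1,n2} {n5}
n2—n5 (5): add. Components now {n8,n9} {n1,n2,n5}
n5—n9 (13): add. Components now {n1,n2,n5,n8,n9}
Every non-tree edge has weight strictly greater than the heaviest edge on the tree path between its endpoints, so the MST is unique.

Yes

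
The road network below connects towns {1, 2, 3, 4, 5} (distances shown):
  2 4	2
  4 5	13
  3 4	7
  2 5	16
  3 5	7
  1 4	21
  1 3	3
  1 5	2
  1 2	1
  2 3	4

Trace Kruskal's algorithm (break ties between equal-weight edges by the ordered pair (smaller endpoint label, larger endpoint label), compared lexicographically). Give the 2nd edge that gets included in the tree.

Sort edges by weight, then run Kruskal:
1 2 (1): add. Components now {1,2} {3} {4} {5}
1 5 (2): add. Components now {1,2,5} {3} {4}
2 4 (2): add. Components now {1,2,4,5} {3}
1 3 (3): add. Components now {1,2,3,4,5}
The 2nd edge added is 1 5.

1-5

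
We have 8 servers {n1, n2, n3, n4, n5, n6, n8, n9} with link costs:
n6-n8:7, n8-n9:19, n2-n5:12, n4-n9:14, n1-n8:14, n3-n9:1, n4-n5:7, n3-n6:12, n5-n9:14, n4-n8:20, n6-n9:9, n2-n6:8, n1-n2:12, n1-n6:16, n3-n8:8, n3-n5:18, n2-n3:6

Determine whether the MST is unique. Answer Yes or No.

Kruskal: consider edges lightest-first.
n3-n9 (1): add — endpoints in different components.
n2-n3 (6): add — endpoints in different components.
n4-n5 (7): add — endpoints in different components.
n6-n8 (7): add — endpoints in different components.
n2-n6 (8): add — endpoints in different components.
n3-n8 (8): skip — n8 and n3 already connected.
n6-n9 (9): skip — n9 and n6 already connected.
n1-n2 (12): add — endpoints in different components.
n2-n5 (12): add — endpoints in different components.
Non-tree edge n3-n8 has weight 8, equal to the heaviest edge on its tree cycle — swapping gives another MST of the same weight. Not unique.

No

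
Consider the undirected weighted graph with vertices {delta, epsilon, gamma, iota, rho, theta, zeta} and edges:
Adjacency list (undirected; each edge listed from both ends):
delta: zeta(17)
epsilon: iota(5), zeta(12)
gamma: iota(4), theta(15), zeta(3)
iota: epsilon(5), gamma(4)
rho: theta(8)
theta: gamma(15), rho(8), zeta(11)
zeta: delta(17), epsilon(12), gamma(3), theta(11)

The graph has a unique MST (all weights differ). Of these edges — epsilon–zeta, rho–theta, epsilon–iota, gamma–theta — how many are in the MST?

2

Kruskal: consider edges lightest-first.
gamma–zeta (3): add — endpoints in different components.
gamma–iota (4): add — endpoints in different components.
epsilon–iota (5): add — endpoints in different components.
rho–theta (8): add — endpoints in different components.
theta–zeta (11): add — endpoints in different components.
epsilon–zeta (12): skip — epsilon and zeta already connected.
gamma–theta (15): skip — theta and gamma already connected.
delta–zeta (17): add — endpoints in different components.
MST edge set: {gamma–zeta, gamma–iota, epsilon–iota, rho–theta, theta–zeta, delta–zeta}.
Of the listed edges, {rho–theta, epsilon–iota} are in the MST → 2.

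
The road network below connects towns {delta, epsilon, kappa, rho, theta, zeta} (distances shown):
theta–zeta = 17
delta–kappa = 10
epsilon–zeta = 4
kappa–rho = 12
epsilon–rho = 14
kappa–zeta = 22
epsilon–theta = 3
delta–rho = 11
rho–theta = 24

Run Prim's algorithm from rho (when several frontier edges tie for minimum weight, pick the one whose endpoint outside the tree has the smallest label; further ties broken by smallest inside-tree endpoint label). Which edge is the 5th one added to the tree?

epsilon-zeta

Grow the tree from rho using Prim:
Step 1: cheapest edge leaving the tree is delta–rho (11); add delta.
Step 2: cheapest edge leaving the tree is delta–kappa (10); add kappa.
Step 3: cheapest edge leaving the tree is epsilon–rho (14); add epsilon.
Step 4: cheapest edge leaving the tree is epsilon–theta (3); add theta.
Step 5: cheapest edge leaving the tree is epsilon–zeta (4); add zeta.
The 5th edge added is epsilon–zeta.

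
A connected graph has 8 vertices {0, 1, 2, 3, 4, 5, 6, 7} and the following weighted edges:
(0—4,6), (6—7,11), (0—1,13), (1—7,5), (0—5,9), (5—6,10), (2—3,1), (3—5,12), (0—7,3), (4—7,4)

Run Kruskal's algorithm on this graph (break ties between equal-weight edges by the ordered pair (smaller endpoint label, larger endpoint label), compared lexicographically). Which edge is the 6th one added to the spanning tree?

Kruskal: consider edges lightest-first.
2—3 (1): add — endpoints in different components.
0—7 (3): add — endpoints in different components.
4—7 (4): add — endpoints in different components.
1—7 (5): add — endpoints in different components.
0—4 (6): skip — 0 and 4 already connected.
0—5 (9): add — endpoints in different components.
5—6 (10): add — endpoints in different components.
6—7 (11): skip — 6 and 7 already connected.
3—5 (12): add — endpoints in different components.
The 6th edge added is 5—6.

5-6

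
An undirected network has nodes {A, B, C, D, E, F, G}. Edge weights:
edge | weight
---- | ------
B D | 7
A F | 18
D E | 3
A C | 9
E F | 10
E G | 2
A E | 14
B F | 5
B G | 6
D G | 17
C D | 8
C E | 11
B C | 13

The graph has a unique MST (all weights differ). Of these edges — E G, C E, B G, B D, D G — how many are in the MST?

Kruskal: consider edges lightest-first.
E G (2): add. Components now {A} {B} {C} {D} {E,G} {F}
D E (3): add. Components now {A} {B} {C} {D,E,G} {F}
B F (5): add. Components now {A} {B,F} {C} {D,E,G}
B G (6): add. Components now {A} {B,D,E,F,G} {C}
B D (7): skip — B and D already connected.
C D (8): add. Components now {A} {B,C,D,E,F,G}
A C (9): add. Components now {A,B,C,D,E,F,G}
MST edge set: {E G, D E, B F, B G, C D, A C}.
Of the listed edges, {E G, B G} are in the MST → 2.

2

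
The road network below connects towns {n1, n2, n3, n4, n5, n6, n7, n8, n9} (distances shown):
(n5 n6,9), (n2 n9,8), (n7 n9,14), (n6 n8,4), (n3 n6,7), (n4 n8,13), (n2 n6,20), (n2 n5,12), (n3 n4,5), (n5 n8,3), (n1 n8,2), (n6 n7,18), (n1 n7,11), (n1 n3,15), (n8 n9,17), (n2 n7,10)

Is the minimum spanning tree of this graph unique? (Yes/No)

Kruskal: consider edges lightest-first.
n1 n8 (2): add — endpoints in different components.
n5 n8 (3): add — endpoints in different components.
n6 n8 (4): add — endpoints in different components.
n3 n4 (5): add — endpoints in different components.
n3 n6 (7): add — endpoints in different components.
n2 n9 (8): add — endpoints in different components.
n5 n6 (9): skip — n5 and n6 already connected.
n2 n7 (10): add — endpoints in different components.
n1 n7 (11): add — endpoints in different components.
Every non-tree edge has weight strictly greater than the heaviest edge on the tree path between its endpoints, so the MST is unique.

Yes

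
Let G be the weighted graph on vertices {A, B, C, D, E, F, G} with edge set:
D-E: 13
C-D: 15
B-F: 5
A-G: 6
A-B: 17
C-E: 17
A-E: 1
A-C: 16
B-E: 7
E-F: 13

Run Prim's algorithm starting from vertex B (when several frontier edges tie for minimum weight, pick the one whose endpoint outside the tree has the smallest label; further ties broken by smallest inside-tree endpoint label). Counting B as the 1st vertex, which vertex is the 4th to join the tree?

A

Prim's algorithm from B:
Step 1: cheapest edge leaving the tree is B-F (5); add F.
Step 2: cheapest edge leaving the tree is B-E (7); add E.
Step 3: cheapest edge leaving the tree is A-E (1); add A.
Step 4: cheapest edge leaving the tree is A-G (6); add G.
Step 5: cheapest edge leaving the tree is D-E (13); add D.
Step 6: cheapest edge leaving the tree is C-D (15); add C.
Vertex order: B, F, E, A, G, D, C. The 4th vertex is A.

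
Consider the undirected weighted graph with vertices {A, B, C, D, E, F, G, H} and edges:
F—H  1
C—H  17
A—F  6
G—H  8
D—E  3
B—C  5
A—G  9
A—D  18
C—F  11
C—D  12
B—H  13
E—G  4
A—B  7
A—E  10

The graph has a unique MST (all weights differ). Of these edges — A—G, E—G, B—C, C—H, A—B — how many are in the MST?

3

Kruskal: consider edges lightest-first.
F—H (1): add — endpoints in different components.
D—E (3): add — endpoints in different components.
E—G (4): add — endpoints in different components.
B—C (5): add — endpoints in different components.
A—F (6): add — endpoints in different components.
A—B (7): add — endpoints in different components.
G—H (8): add — endpoints in different components.
MST edge set: {F—H, D—E, E—G, B—C, A—F, A—B, G—H}.
Of the listed edges, {E—G, B—C, A—B} are in the MST → 3.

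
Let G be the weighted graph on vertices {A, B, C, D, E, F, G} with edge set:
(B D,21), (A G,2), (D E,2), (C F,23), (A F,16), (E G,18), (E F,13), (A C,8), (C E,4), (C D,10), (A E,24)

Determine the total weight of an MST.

50

Grow the tree from E using Prim:
Step 1: frontier [D E 2, C E 4, E F 13, E G 18, A E 24] → take D E (2); add D.
Step 2: frontier [C D 10, B D 21, C E 4, E F 13, E G 18, A E 24] → take C E (4); add C.
Step 3: frontier [A C 8, C F 23, B D 21, E F 13, E G 18, A E 24] → take A C (8); add A.
Step 4: frontier [A G 2, A F 16, C F 23, B D 21, E F 13, E G 18] → take A G (2); add G.
Step 5: frontier [A F 16, C F 23, B D 21, E F 13] → take E F (13); add F.
Step 6: frontier [B D 21] → take B D (21); add B.
MST edges: D E, C E, A C, A G, E F, B D; total weight 2+4+8+2+13+21 = 50.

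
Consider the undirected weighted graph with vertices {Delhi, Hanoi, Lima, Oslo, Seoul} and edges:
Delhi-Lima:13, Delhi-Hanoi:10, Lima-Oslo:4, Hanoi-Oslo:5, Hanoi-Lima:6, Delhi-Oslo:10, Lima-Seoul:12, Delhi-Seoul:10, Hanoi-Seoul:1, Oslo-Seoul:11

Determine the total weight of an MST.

20

Prim's algorithm from Hanoi:
Step 1: cheapest edge leaving the tree is Hanoi-Seoul (1); add Seoul.
Step 2: cheapest edge leaving the tree is Hanoi-Oslo (5); add Oslo.
Step 3: cheapest edge leaving the tree is Lima-Oslo (4); add Lima.
Step 4: cheapest edge leaving the tree is Delhi-Hanoi (10); add Delhi.
MST edges: Hanoi-Seoul, Hanoi-Oslo, Lima-Oslo, Delhi-Hanoi; total weight 1+5+4+10 = 20.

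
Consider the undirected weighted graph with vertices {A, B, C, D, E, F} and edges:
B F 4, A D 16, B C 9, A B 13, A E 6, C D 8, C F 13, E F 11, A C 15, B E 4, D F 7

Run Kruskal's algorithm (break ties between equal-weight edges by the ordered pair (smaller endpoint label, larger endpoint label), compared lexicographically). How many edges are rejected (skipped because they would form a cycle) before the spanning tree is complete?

0

Kruskal's algorithm — process edges by increasing weight (ties by edge label):
B E (4): add — endpoints in different components.
B F (4): add — endpoints in different components.
A E (6): add — endpoints in different components.
D F (7): add — endpoints in different components.
C D (8): add — endpoints in different components.
Edges rejected before the tree was complete: 0.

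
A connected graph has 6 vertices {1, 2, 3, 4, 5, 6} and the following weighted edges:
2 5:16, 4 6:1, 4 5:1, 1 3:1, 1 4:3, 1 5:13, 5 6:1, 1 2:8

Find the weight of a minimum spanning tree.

Prim, starting at 3.
Step 1: cheapest edge leaving the tree is 1 3 (1); add 1.
Step 2: cheapest edge leaving the tree is 1 4 (3); add 4.
Step 3: cheapest edge leaving the tree is 4 5 (1); add 5.
Step 4: cheapest edge leaving the tree is 4 6 (1); add 6.
Step 5: cheapest edge leaving the tree is 1 2 (8); add 2.
MST edges: 1 3, 1 4, 4 5, 4 6, 1 2; total weight 1+3+1+1+8 = 14.

14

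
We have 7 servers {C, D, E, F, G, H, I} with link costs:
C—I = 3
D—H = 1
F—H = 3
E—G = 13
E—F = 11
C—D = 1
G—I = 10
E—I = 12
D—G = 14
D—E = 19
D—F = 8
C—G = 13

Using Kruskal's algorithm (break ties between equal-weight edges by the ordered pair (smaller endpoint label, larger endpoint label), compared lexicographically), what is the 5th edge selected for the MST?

G-I

Kruskal: consider edges lightest-first.
C—D (1): add — endpoints in different components.
D—H (1): add — endpoints in different components.
C—I (3): add — endpoints in different components.
F—H (3): add — endpoints in different components.
D—F (8): skip — D and F already connected.
G—I (10): add — endpoints in different components.
E—F (11): add — endpoints in different components.
The 5th edge added is G—I.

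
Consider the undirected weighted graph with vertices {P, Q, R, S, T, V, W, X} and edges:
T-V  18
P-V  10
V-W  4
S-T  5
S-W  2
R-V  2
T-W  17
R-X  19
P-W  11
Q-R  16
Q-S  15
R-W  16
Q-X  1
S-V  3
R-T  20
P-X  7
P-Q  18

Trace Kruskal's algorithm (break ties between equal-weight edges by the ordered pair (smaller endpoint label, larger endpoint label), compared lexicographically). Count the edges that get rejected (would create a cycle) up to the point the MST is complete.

1

Kruskal's algorithm — process edges by increasing weight (ties by edge label):
Q-X (1): add — endpoints in different components.
R-V (2): add — endpoints in different components.
S-W (2): add — endpoints in different components.
S-V (3): add — endpoints in different components.
V-W (4): skip — W and V already connected.
S-T (5): add — endpoints in different components.
P-X (7): add — endpoints in different components.
P-V (10): add — endpoints in different components.
Edges rejected before the tree was complete: 1.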